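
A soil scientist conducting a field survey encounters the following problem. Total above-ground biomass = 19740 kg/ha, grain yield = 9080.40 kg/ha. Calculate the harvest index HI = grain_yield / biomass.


HI = grain_yield / biomass
   = 9080.40 / 19740
   = 0.46


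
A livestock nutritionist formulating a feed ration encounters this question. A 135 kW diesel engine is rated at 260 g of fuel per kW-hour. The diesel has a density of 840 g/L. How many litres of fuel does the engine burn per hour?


FC = P * BSFC / rho_fuel
   = 135 * 260 / 840
   = 35100 / 840
   = 41.79 L/h


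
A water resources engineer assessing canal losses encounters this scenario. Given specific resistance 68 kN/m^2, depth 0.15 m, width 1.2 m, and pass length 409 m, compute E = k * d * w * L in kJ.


E = k * d * w * L
  = 68 * 0.15 * 1.2 * 409
  = 5006.16 kJ


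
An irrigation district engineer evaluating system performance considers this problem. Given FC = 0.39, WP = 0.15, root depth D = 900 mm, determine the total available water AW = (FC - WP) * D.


AW = (FC - WP) * D
   = (0.39 - 0.15) * 900
   = 0.24 * 900
   = 216 mm


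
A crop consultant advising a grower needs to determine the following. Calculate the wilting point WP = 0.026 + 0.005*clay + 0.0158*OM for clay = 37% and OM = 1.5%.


WP = 0.026 + 0.005*37 + 0.0158*1.5
   = 0.026 + 0.1850 + 0.0237
   = 0.2347


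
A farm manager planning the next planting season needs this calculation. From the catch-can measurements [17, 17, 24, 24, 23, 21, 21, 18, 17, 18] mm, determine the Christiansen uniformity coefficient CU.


xbar = 200 / 10 = 20
sum|xi - xbar| = 26
CU = 100 * (1 - 26 / (10 * 20))
   = 100 * (1 - 0.1300)
   = 87%


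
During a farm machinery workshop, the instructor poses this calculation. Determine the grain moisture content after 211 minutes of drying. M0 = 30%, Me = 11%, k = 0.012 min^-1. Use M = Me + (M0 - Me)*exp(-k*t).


M = Me + (M0 - Me) * e^(-k*t)
  = 11 + (30 - 11) * e^(-0.012*211)
  = 11 + 19 * e^(-2.532)
  = 11 + 19 * 0.07950
  = 11 + 1.5105
  = 12.51%


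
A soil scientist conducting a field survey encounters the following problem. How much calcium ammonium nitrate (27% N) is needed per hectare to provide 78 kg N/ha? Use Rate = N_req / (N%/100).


Rate = N_required / (N_content / 100)
     = 78 / (27 / 100)
     = 78 / 0.27
     = 288.89 kg/ha


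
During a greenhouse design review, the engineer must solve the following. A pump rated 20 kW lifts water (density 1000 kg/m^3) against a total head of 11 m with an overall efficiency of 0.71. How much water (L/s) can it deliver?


Q = (P * 1000 * eta) / (rho * g * H)
  = (20 * 1000 * 0.71) / (1000 * 9.81 * 11)
  = 14200 / 107910
  = 0.13159 m^3/s = 131.59 L/s


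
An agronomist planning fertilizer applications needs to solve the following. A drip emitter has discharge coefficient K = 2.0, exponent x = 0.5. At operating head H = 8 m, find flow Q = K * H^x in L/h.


Q = K * H^x
  = 2.0 * 8^0.5
  = 2.0 * 2.8284
  = 5.66 L/h


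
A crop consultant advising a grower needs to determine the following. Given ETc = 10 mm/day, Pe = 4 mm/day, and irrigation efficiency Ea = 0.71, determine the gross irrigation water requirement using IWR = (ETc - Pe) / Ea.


IWR = (ETc - Pe) / Ea
    = (10 - 4) / 0.71
    = 6 / 0.71
    = 8.45 mm/day


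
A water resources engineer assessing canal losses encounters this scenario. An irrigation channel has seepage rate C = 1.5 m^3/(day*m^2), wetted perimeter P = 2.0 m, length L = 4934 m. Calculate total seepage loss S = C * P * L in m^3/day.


S = C * P * L
  = 1.5 * 2.0 * 4934
  = 14802 m^3/day


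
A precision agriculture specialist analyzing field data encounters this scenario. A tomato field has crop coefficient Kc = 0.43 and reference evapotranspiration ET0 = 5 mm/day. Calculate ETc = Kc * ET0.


ETc = Kc * ET0
    = 0.43 * 5
    = 2.15 mm/day


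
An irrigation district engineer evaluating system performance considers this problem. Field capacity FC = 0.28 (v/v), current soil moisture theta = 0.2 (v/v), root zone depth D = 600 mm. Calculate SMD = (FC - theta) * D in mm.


SMD = (FC - theta) * D
    = (0.28 - 0.2) * 600
    = 0.080 * 600
    = 48 mm


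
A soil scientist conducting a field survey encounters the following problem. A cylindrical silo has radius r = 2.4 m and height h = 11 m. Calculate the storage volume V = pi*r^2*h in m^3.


V = pi * r^2 * h
  = pi * 2.4^2 * 11
  = pi * 5.76 * 11
  = 199.05 m^3


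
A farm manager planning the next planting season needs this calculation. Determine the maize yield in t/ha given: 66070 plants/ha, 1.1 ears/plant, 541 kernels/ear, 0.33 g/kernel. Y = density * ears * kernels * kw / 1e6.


Y = density * ears * kernels * kw
  = 66070 * 1.1 * 541 * 0.33 g/ha
  = 12975024.81 g/ha
  = 12975.02 kg/ha = 12.98 t/ha


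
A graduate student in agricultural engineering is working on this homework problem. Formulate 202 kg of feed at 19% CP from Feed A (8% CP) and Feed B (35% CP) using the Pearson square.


parts_A = CP_b - target = 35 - 19 = 16
parts_B = target - CP_a = 19 - 8 = 11
total_parts = 16 + 11 = 27
Feed A = 202 * 16 / 27 = 119.70 kg
Feed B = 202 * 11 / 27 = 82.30 kg

119.70 kg


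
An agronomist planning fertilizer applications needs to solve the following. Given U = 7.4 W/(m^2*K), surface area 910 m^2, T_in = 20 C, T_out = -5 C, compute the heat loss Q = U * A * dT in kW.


dT = 20 - (-5) = 25 K
Q = U * A * dT
  = 7.4 * 910 * 25
  = 168350 W = 168.35 kW


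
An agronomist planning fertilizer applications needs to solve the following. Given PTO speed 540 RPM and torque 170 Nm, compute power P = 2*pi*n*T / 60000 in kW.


P = 2*pi*n*T / 60000
  = 2*pi * 540 * 170 / 60000
  = 576796.41 / 60000
  = 9.61 kW


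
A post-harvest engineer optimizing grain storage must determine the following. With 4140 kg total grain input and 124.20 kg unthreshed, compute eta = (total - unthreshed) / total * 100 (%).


eta = (total - unthreshed) / total * 100
    = (4140 - 124.20) / 4140 * 100
    = 4015.80 / 4140 * 100
    = 97%


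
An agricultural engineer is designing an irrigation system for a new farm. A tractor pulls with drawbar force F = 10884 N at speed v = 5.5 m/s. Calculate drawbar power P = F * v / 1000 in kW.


P = F * v / 1000
  = 10884 * 5.5 / 1000
  = 59862 / 1000
  = 59.86 kW


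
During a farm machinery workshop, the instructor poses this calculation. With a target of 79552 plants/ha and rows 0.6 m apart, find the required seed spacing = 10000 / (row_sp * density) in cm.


spacing = 10000 / (row_sp * density)
        = 10000 / (0.6 * 79552)
        = 10000 / 47731.20
        = 0.20951 m = 20.95 cm


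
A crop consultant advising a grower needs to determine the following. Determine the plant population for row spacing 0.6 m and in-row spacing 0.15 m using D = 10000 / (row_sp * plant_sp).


D = 10000 / (row_sp * plant_sp)
  = 10000 / (0.6 * 0.15)
  = 10000 / 0.0900
  = 111111.11 plants/ha


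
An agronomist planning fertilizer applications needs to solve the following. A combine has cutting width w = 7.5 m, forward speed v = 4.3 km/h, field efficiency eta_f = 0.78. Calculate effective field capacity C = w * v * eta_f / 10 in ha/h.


C = w * v * eta_f / 10
  = 7.5 * 4.3 * 0.78 / 10
  = 25.16 / 10
  = 2.52 ha/h


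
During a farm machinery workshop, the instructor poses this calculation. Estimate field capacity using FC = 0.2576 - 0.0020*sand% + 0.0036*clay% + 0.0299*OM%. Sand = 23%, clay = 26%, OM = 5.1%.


FC = 0.2576 - 0.0020*23 + 0.0036*26 + 0.0299*5.1
   = 0.2576 - 0.0460 + 0.0936 + 0.1525
   = 0.4577


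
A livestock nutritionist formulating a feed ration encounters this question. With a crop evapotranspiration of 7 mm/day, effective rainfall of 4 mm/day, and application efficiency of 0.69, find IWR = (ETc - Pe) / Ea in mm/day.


IWR = (ETc - Pe) / Ea
    = (7 - 4) / 0.69
    = 3 / 0.69
    = 4.35 mm/day


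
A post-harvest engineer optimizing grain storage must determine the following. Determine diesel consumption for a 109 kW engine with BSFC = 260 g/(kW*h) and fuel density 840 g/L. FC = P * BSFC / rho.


FC = P * BSFC / rho_fuel
   = 109 * 260 / 840
   = 28340 / 840
   = 33.74 L/h


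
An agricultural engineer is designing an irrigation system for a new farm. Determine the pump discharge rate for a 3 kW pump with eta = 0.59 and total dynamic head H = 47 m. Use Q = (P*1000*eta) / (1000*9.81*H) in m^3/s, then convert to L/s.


Q = (P * 1000 * eta) / (rho * g * H)
  = (3 * 1000 * 0.59) / (1000 * 9.81 * 47)
  = 1770 / 461070
  = 0.00384 m^3/s = 3.84 L/s


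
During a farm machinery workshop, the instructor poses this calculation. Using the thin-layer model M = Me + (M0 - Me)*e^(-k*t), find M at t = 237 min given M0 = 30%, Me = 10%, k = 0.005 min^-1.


M = Me + (M0 - Me) * e^(-k*t)
  = 10 + (30 - 10) * e^(-0.005*237)
  = 10 + 20 * e^(-1.185)
  = 10 + 20 * 0.30575
  = 10 + 6.1149
  = 16.11%


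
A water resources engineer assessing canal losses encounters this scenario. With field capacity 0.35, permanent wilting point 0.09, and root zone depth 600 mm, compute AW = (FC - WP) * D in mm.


AW = (FC - WP) * D
   = (0.35 - 0.09) * 600
   = 0.26 * 600
   = 156 mm


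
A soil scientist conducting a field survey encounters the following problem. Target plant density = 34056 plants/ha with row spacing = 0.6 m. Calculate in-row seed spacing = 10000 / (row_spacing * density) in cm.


spacing = 10000 / (row_sp * density)
        = 10000 / (0.6 * 34056)
        = 10000 / 20433.60
        = 0.48939 m = 48.94 cm


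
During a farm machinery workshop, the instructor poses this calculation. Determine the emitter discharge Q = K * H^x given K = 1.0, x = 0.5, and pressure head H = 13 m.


Q = K * H^x
  = 1.0 * 13^0.5
  = 1.0 * 3.6056
  = 3.61 L/h


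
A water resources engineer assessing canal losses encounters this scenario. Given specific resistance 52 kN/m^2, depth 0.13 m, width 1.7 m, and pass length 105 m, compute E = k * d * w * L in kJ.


E = k * d * w * L
  = 52 * 0.13 * 1.7 * 105
  = 1206.66 kJ


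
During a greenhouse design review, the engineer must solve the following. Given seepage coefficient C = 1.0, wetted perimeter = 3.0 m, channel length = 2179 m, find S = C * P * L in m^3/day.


S = C * P * L
  = 1.0 * 3.0 * 2179
  = 6537 m^3/day


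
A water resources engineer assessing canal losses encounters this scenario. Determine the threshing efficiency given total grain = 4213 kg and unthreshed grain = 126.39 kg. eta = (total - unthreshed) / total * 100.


eta = (total - unthreshed) / total * 100
    = (4213 - 126.39) / 4213 * 100
    = 4086.61 / 4213 * 100
    = 97%


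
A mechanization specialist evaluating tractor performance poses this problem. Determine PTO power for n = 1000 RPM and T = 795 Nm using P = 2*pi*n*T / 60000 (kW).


P = 2*pi*n*T / 60000
  = 2*pi * 1000 * 795 / 60000
  = 4995132.32 / 60000
  = 83.25 kW


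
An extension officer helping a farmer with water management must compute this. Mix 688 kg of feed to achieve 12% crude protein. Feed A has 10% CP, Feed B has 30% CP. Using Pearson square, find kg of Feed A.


parts_A = CP_b - target = 30 - 12 = 18
parts_B = target - CP_a = 12 - 10 = 2
total_parts = 18 + 2 = 20
Feed A = 688 * 18 / 20 = 619.20 kg
Feed B = 688 * 2 / 20 = 68.80 kg

619.20 kg


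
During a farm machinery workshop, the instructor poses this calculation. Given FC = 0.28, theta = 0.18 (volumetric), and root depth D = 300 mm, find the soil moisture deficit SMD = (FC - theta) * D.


SMD = (FC - theta) * D
    = (0.28 - 0.18) * 300
    = 0.100 * 300
    = 30 mm


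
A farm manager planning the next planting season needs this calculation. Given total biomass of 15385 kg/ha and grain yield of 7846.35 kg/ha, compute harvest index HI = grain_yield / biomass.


HI = grain_yield / biomass
   = 7846.35 / 15385
   = 0.51


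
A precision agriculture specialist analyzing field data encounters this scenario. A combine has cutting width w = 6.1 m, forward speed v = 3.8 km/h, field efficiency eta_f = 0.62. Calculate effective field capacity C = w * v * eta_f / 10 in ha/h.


C = w * v * eta_f / 10
  = 6.1 * 3.8 * 0.62 / 10
  = 14.37 / 10
  = 1.44 ha/h


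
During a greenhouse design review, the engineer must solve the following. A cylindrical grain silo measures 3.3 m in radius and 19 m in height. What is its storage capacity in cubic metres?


V = pi * r^2 * h
  = pi * 3.3^2 * 19
  = pi * 10.89 * 19
  = 650.03 m^3


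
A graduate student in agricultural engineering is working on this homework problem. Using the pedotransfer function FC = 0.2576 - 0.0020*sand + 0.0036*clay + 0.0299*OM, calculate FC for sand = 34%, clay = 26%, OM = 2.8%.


FC = 0.2576 - 0.0020*34 + 0.0036*26 + 0.0299*2.8
   = 0.2576 - 0.0680 + 0.0936 + 0.0837
   = 0.3669


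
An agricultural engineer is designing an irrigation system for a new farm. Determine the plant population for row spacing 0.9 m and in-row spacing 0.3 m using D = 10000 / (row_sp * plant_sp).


D = 10000 / (row_sp * plant_sp)
  = 10000 / (0.9 * 0.3)
  = 10000 / 0.2700
  = 37037.04 plants/ha


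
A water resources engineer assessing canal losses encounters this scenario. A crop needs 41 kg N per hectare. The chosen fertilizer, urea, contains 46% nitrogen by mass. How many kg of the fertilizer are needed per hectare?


Rate = N_required / (N_content / 100)
     = 41 / (46 / 100)
     = 41 / 0.46
     = 89.13 kg/ha


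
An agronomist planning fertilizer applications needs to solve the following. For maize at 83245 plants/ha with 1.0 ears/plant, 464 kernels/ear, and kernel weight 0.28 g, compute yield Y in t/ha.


Y = density * ears * kernels * kw
  = 83245 * 1.0 * 464 * 0.28 g/ha
  = 10815190.40 g/ha
  = 10815.19 kg/ha = 10.82 t/ha


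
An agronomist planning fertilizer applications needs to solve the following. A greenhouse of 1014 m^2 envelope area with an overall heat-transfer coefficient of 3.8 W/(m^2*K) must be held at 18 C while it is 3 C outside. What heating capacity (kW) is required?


dT = 18 - (3) = 15 K
Q = U * A * dT
  = 3.8 * 1014 * 15
  = 57798 W = 57.80 kW


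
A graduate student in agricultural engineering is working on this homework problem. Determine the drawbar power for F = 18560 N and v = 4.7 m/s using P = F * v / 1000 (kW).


P = F * v / 1000
  = 18560 * 4.7 / 1000
  = 87232 / 1000
  = 87.23 kW


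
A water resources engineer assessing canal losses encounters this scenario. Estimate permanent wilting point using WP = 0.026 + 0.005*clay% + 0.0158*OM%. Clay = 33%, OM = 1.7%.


WP = 0.026 + 0.005*33 + 0.0158*1.7
   = 0.026 + 0.1650 + 0.0269
   = 0.2179


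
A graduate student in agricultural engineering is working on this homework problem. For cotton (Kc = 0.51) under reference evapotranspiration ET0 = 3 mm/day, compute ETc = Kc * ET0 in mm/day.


ETc = Kc * ET0
    = 0.51 * 3
    = 1.53 mm/day


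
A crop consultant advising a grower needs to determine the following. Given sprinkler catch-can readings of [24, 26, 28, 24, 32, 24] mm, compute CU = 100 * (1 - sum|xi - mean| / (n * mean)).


xbar = 158 / 6 = 26.333
sum|xi - xbar| = 14.667
CU = 100 * (1 - 14.667 / (6 * 26.333))
   = 100 * (1 - 0.0928)
   = 90.72%


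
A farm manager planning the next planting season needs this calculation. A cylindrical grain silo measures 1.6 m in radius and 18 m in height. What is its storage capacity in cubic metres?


V = pi * r^2 * h
  = pi * 1.6^2 * 18
  = pi * 2.56 * 18
  = 144.76 m^3


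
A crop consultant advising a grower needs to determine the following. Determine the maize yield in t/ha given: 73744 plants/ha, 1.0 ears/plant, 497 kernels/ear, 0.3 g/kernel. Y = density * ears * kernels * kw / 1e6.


Y = density * ears * kernels * kw
  = 73744 * 1.0 * 497 * 0.3 g/ha
  = 10995230.40 g/ha
  = 10995.23 kg/ha = 11.00 t/ha


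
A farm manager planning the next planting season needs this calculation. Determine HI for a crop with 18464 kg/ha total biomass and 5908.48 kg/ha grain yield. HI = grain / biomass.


HI = grain_yield / biomass
   = 5908.48 / 18464
   = 0.32


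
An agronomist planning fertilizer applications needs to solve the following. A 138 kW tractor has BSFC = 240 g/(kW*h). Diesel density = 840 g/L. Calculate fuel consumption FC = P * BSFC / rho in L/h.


FC = P * BSFC / rho_fuel
   = 138 * 240 / 840
   = 33120 / 840
   = 39.43 L/h


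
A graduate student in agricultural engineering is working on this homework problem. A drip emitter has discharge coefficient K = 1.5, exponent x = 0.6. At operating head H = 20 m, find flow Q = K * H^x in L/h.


Q = K * H^x
  = 1.5 * 20^0.6
  = 1.5 * 6.0342
  = 9.05 L/h


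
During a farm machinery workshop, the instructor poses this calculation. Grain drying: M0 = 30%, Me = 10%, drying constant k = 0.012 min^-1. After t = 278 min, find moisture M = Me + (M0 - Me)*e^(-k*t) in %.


M = Me + (M0 - Me) * e^(-k*t)
  = 10 + (30 - 10) * e^(-0.012*278)
  = 10 + 20 * e^(-3.336)
  = 10 + 20 * 0.03558
  = 10 + 0.7116
  = 10.71%


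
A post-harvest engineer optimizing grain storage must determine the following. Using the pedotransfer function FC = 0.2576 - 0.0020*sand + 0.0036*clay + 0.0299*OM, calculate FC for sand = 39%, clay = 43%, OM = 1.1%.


FC = 0.2576 - 0.0020*39 + 0.0036*43 + 0.0299*1.1
   = 0.2576 - 0.0780 + 0.1548 + 0.0329
   = 0.3673


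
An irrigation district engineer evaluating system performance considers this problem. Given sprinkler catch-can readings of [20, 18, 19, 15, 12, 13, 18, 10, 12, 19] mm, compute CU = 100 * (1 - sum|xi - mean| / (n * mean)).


xbar = 156 / 10 = 15.600
sum|xi - xbar| = 32
CU = 100 * (1 - 32 / (10 * 15.600))
   = 100 * (1 - 0.2051)
   = 79.49%


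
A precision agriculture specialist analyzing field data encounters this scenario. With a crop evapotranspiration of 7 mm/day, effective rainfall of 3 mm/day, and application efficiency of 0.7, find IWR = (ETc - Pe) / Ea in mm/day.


IWR = (ETc - Pe) / Ea
    = (7 - 3) / 0.7
    = 4 / 0.7
    = 5.71 mm/day


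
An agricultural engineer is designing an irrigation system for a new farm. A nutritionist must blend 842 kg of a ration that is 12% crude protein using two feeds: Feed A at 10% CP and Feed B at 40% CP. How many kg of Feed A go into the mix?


parts_A = CP_b - target = 40 - 12 = 28
parts_B = target - CP_a = 12 - 10 = 2
total_parts = 28 + 2 = 30
Feed A = 842 * 28 / 30 = 785.87 kg
Feed B = 842 * 2 / 30 = 56.13 kg

785.87 kg


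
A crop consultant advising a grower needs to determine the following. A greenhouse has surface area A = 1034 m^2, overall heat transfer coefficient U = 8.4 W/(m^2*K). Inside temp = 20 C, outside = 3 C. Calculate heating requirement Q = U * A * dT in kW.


dT = 20 - (3) = 17 K
Q = U * A * dT
  = 8.4 * 1034 * 17
  = 147655.20 W = 147.66 kW


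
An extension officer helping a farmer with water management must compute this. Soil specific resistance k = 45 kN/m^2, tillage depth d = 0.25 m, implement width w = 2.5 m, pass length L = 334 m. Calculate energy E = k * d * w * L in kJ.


E = k * d * w * L
  = 45 * 0.25 * 2.5 * 334
  = 9393.75 kJ


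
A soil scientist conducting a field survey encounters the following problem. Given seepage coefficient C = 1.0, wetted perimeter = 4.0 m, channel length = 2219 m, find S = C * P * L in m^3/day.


S = C * P * L
  = 1.0 * 4.0 * 2219
  = 8876 m^3/day


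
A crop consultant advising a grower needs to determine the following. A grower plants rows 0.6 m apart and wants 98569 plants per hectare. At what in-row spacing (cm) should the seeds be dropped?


spacing = 10000 / (row_sp * density)
        = 10000 / (0.6 * 98569)
        = 10000 / 59141.40
        = 0.16909 m = 16.91 cm


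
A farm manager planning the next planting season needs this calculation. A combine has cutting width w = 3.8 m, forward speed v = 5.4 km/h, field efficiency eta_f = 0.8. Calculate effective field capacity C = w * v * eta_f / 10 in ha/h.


C = w * v * eta_f / 10
  = 3.8 * 5.4 * 0.8 / 10
  = 16.42 / 10
  = 1.64 ha/h


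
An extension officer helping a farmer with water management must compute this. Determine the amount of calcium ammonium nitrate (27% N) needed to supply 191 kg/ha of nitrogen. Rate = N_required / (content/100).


Rate = N_required / (N_content / 100)
     = 191 / (27 / 100)
     = 191 / 0.27
     = 707.41 kg/ha


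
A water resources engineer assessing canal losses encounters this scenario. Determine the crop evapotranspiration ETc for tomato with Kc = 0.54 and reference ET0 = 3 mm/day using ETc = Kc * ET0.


ETc = Kc * ET0
    = 0.54 * 3
    = 1.62 mm/day


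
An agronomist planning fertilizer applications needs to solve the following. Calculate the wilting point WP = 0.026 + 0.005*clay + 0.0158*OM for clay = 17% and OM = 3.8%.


WP = 0.026 + 0.005*17 + 0.0158*3.8
   = 0.026 + 0.0850 + 0.0600
   = 0.1710


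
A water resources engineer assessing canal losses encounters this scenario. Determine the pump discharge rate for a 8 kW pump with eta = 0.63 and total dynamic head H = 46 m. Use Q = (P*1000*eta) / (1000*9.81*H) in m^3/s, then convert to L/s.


Q = (P * 1000 * eta) / (rho * g * H)
  = (8 * 1000 * 0.63) / (1000 * 9.81 * 46)
  = 5040 / 451260
  = 0.01117 m^3/s = 11.17 L/s


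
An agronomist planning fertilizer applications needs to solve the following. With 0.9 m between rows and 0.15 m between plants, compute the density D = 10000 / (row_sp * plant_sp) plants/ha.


D = 10000 / (row_sp * plant_sp)
  = 10000 / (0.9 * 0.15)
  = 10000 / 0.1350
  = 74074.07 plants/ha


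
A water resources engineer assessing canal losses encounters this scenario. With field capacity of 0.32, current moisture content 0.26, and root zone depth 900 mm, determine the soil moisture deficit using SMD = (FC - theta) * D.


SMD = (FC - theta) * D
    = (0.32 - 0.26) * 900
    = 0.060 * 900
    = 54 mm


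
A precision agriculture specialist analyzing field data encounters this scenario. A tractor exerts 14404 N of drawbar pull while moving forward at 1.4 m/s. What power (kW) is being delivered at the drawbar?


P = F * v / 1000
  = 14404 * 1.4 / 1000
  = 20165.60 / 1000
  = 20.17 kW


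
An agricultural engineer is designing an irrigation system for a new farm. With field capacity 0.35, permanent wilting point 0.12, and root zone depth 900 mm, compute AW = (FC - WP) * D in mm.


AW = (FC - WP) * D
   = (0.35 - 0.12) * 900
   = 0.23 * 900
   = 207 mm


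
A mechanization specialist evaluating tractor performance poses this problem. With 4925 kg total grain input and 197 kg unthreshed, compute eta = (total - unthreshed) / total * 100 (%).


eta = (total - unthreshed) / total * 100
    = (4925 - 197) / 4925 * 100
    = 4728 / 4925 * 100
    = 96%


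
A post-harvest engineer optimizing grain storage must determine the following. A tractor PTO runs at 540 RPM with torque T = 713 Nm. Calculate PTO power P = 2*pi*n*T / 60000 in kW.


P = 2*pi*n*T / 60000
  = 2*pi * 540 * 713 / 60000
  = 2419152.01 / 60000
  = 40.32 kW


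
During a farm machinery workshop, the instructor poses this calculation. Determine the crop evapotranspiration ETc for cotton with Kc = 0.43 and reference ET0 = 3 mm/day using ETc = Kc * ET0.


ETc = Kc * ET0
    = 0.43 * 3
    = 1.29 mm/day


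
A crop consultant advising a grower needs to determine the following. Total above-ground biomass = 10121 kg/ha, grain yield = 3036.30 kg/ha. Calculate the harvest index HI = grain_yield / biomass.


HI = grain_yield / biomass
   = 3036.30 / 10121
   = 0.30


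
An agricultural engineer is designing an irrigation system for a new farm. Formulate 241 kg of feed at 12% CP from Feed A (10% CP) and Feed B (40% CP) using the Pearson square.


parts_A = CP_b - target = 40 - 12 = 28
parts_B = target - CP_a = 12 - 10 = 2
total_parts = 28 + 2 = 30
Feed A = 241 * 28 / 30 = 224.93 kg
Feed B = 241 * 2 / 30 = 16.07 kg

224.93 kg


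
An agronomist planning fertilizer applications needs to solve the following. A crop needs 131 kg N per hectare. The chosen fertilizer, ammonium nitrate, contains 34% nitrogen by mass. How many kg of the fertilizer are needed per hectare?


Rate = N_required / (N_content / 100)
     = 131 / (34 / 100)
     = 131 / 0.34
     = 385.29 kg/ha


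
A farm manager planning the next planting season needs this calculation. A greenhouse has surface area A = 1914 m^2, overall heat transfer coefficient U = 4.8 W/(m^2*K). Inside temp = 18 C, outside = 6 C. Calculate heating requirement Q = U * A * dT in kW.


dT = 18 - (6) = 12 K
Q = U * A * dT
  = 4.8 * 1914 * 12
  = 110246.40 W = 110.25 kW


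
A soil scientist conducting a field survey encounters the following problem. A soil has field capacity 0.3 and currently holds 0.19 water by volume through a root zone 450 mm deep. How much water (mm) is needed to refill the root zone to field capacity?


SMD = (FC - theta) * D
    = (0.3 - 0.19) * 450
    = 0.110 * 450
    = 49.50 mm


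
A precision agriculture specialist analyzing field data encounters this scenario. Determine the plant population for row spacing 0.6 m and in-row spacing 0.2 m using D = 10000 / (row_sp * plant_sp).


D = 10000 / (row_sp * plant_sp)
  = 10000 / (0.6 * 0.2)
  = 10000 / 0.1200
  = 83333.33 plants/ha


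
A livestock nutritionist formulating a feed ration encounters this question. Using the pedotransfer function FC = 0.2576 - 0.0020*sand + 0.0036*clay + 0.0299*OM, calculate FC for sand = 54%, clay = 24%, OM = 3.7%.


FC = 0.2576 - 0.0020*54 + 0.0036*24 + 0.0299*3.7
   = 0.2576 - 0.1080 + 0.0864 + 0.1106
   = 0.3466


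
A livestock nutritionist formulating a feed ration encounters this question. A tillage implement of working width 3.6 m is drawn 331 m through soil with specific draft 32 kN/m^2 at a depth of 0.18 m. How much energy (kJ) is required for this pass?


E = k * d * w * L
  = 32 * 0.18 * 3.6 * 331
  = 6863.62 kJ


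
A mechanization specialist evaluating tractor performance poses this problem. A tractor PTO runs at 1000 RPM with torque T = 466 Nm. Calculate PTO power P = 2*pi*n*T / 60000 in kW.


P = 2*pi*n*T / 60000
  = 2*pi * 1000 * 466 / 60000
  = 2927964.35 / 60000
  = 48.80 kW


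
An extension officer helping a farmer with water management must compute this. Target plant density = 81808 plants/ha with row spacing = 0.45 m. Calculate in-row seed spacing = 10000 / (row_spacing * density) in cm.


spacing = 10000 / (row_sp * density)
        = 10000 / (0.45 * 81808)
        = 10000 / 36813.60
        = 0.27164 m = 27.16 cm


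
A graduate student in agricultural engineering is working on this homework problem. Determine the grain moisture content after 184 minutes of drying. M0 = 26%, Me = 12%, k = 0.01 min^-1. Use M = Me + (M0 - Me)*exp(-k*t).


M = Me + (M0 - Me) * e^(-k*t)
  = 12 + (26 - 12) * e^(-0.01*184)
  = 12 + 14 * e^(-1.840)
  = 12 + 14 * 0.15882
  = 12 + 2.2234
  = 14.22%


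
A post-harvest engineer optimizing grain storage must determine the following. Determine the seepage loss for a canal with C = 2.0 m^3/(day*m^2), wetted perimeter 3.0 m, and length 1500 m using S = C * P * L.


S = C * P * L
  = 2.0 * 3.0 * 1500
  = 9000 m^3/day


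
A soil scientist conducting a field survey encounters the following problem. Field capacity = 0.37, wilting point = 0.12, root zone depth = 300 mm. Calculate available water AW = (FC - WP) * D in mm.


AW = (FC - WP) * D
   = (0.37 - 0.12) * 300
   = 0.25 * 300
   = 75 mm


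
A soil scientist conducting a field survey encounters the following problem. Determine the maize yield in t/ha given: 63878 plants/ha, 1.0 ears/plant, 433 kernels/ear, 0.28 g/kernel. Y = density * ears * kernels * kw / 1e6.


Y = density * ears * kernels * kw
  = 63878 * 1.0 * 433 * 0.28 g/ha
  = 7744568.72 g/ha
  = 7744.57 kg/ha = 7.74 t/ha


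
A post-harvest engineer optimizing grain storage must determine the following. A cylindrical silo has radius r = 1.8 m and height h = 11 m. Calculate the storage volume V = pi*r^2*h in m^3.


V = pi * r^2 * h
  = pi * 1.8^2 * 11
  = pi * 3.24 * 11
  = 111.97 m^3


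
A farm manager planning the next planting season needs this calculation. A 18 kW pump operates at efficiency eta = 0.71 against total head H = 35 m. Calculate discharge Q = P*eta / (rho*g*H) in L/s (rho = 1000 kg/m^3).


Q = (P * 1000 * eta) / (rho * g * H)
  = (18 * 1000 * 0.71) / (1000 * 9.81 * 35)
  = 12780 / 343350
  = 0.03722 m^3/s = 37.22 L/s


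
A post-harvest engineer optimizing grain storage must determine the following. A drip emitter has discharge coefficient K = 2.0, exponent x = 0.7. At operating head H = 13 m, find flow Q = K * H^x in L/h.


Q = K * H^x
  = 2.0 * 13^0.7
  = 2.0 * 6.0223
  = 12.04 L/h


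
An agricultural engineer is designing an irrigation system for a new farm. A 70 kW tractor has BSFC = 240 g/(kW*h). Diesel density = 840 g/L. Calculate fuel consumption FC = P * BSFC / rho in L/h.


FC = P * BSFC / rho_fuel
   = 70 * 240 / 840
   = 16800 / 840
   = 20 L/h


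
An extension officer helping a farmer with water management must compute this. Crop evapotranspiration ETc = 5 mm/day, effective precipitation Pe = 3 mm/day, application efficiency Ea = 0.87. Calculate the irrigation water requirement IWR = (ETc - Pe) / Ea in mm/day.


IWR = (ETc - Pe) / Ea
    = (5 - 3) / 0.87
    = 2 / 0.87
    = 2.30 mm/day


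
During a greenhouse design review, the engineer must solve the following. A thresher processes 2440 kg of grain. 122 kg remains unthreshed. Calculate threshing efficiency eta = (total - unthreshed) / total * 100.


eta = (total - unthreshed) / total * 100
    = (2440 - 122) / 2440 * 100
    = 2318 / 2440 * 100
    = 95%


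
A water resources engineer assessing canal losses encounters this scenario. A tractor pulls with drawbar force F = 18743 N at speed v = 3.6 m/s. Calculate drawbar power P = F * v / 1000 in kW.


P = F * v / 1000
  = 18743 * 3.6 / 1000
  = 67474.80 / 1000
  = 67.47 kW


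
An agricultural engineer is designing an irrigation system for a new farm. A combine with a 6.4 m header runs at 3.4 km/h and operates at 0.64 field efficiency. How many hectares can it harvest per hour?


C = w * v * eta_f / 10
  = 6.4 * 3.4 * 0.64 / 10
  = 13.93 / 10
  = 1.39 ha/h


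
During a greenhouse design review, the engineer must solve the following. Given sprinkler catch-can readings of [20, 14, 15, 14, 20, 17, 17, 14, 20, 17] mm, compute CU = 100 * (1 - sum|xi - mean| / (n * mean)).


xbar = 168 / 10 = 16.800
sum|xi - xbar| = 20.400
CU = 100 * (1 - 20.400 / (10 * 16.800))
   = 100 * (1 - 0.1214)
   = 87.86%


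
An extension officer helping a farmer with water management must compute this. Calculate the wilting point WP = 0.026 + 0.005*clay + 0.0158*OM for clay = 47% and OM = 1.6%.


WP = 0.026 + 0.005*47 + 0.0158*1.6
   = 0.026 + 0.2350 + 0.0253
   = 0.2863


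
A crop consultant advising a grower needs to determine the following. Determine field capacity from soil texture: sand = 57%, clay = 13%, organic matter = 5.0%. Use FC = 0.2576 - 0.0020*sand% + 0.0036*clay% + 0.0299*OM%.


FC = 0.2576 - 0.0020*57 + 0.0036*13 + 0.0299*5.0
   = 0.2576 - 0.1140 + 0.0468 + 0.1495
   = 0.3399


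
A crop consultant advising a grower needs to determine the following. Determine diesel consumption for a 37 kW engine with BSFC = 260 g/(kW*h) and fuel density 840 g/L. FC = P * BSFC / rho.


FC = P * BSFC / rho_fuel
   = 37 * 260 / 840
   = 9620 / 840
   = 11.45 L/h


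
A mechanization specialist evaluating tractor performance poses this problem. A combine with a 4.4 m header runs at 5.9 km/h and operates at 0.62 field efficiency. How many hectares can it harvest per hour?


C = w * v * eta_f / 10
  = 4.4 * 5.9 * 0.62 / 10
  = 16.10 / 10
  = 1.61 ha/h


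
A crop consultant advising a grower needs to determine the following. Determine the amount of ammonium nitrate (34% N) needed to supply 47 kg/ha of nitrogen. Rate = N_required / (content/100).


Rate = N_required / (N_content / 100)
     = 47 / (34 / 100)
     = 47 / 0.34
     = 138.24 kg/ha


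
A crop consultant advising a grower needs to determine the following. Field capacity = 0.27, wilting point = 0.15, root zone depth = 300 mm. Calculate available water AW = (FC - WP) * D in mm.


AW = (FC - WP) * D
   = (0.27 - 0.15) * 300
   = 0.12 * 300
   = 36 mm


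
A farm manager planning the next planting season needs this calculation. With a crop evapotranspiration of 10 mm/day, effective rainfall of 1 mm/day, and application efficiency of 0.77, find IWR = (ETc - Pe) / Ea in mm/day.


IWR = (ETc - Pe) / Ea
    = (10 - 1) / 0.77
    = 9 / 0.77
    = 11.69 mm/day


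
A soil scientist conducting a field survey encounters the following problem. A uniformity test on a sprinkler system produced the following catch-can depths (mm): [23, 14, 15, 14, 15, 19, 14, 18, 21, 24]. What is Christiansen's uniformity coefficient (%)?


xbar = 177 / 10 = 17.700
sum|xi - xbar| = 33
CU = 100 * (1 - 33 / (10 * 17.700))
   = 100 * (1 - 0.1864)
   = 81.36%


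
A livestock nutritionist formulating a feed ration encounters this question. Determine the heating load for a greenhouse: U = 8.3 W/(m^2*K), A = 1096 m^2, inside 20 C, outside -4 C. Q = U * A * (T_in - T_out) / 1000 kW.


dT = 20 - (-4) = 24 K
Q = U * A * dT
  = 8.3 * 1096 * 24
  = 218323.20 W = 218.32 kW


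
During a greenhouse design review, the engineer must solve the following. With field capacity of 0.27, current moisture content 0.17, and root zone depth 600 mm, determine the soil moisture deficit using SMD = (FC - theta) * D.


SMD = (FC - theta) * D
    = (0.27 - 0.17) * 600
    = 0.100 * 600
    = 60 mm


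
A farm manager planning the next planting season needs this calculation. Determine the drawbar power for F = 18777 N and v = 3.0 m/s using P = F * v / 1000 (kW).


P = F * v / 1000
  = 18777 * 3.0 / 1000
  = 56331 / 1000
  = 56.33 kW


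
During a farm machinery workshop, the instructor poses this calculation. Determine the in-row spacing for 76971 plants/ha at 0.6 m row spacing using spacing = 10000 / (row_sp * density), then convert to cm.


spacing = 10000 / (row_sp * density)
        = 10000 / (0.6 * 76971)
        = 10000 / 46182.60
        = 0.21653 m = 21.65 cm


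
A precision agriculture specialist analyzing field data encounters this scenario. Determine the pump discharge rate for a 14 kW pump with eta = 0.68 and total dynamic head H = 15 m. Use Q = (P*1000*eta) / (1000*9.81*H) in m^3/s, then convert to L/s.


Q = (P * 1000 * eta) / (rho * g * H)
  = (14 * 1000 * 0.68) / (1000 * 9.81 * 15)
  = 9520 / 147150
  = 0.06470 m^3/s = 64.70 L/s


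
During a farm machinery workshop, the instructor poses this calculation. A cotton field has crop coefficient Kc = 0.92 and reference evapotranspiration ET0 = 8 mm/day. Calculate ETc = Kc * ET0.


ETc = Kc * ET0
    = 0.92 * 8
    = 7.36 mm/day


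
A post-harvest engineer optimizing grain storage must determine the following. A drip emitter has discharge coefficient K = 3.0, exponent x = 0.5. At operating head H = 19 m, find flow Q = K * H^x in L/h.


Q = K * H^x
  = 3.0 * 19^0.5
  = 3.0 * 4.3589
  = 13.08 L/h


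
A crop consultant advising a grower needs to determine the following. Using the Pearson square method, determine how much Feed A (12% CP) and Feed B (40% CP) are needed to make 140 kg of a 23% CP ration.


parts_A = CP_b - target = 40 - 23 = 17
parts_B = target - CP_a = 23 - 12 = 11
total_parts = 17 + 11 = 28
Feed A = 140 * 17 / 28 = 85 kg
Feed B = 140 * 11 / 28 = 55 kg

85 kg


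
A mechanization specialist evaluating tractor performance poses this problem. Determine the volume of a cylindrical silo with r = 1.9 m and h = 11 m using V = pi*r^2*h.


V = pi * r^2 * h
  = pi * 1.9^2 * 11
  = pi * 3.61 * 11
  = 124.75 m^3


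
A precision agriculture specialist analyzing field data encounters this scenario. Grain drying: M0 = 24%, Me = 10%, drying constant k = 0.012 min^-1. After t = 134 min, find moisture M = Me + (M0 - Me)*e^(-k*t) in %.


M = Me + (M0 - Me) * e^(-k*t)
  = 10 + (24 - 10) * e^(-0.012*134)
  = 10 + 14 * e^(-1.608)
  = 10 + 14 * 0.20029
  = 10 + 2.8040
  = 12.80%


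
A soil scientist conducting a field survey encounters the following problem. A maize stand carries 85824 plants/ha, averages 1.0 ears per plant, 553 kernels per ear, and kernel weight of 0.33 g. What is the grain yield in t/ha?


Y = density * ears * kernels * kw
  = 85824 * 1.0 * 553 * 0.33 g/ha
  = 15662021.76 g/ha
  = 15662.02 kg/ha = 15.66 t/ha


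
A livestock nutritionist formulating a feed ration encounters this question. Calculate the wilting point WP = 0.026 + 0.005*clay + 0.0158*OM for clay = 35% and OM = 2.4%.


WP = 0.026 + 0.005*35 + 0.0158*2.4
   = 0.026 + 0.1750 + 0.0379
   = 0.2389


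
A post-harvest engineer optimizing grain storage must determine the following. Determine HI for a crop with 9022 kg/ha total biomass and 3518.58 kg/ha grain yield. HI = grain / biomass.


HI = grain_yield / biomass
   = 3518.58 / 9022
   = 0.39


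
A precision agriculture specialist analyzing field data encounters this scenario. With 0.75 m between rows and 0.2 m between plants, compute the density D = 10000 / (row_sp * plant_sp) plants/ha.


D = 10000 / (row_sp * plant_sp)
  = 10000 / (0.75 * 0.2)
  = 10000 / 0.1500
  = 66666.67 plants/ha


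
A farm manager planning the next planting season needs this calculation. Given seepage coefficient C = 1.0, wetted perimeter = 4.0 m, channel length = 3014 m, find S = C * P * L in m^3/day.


S = C * P * L
  = 1.0 * 4.0 * 3014
  = 12056 m^3/day


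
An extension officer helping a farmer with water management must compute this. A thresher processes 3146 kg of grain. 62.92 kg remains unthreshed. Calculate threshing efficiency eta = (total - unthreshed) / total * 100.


eta = (total - unthreshed) / total * 100
    = (3146 - 62.92) / 3146 * 100
    = 3083.08 / 3146 * 100
    = 98%


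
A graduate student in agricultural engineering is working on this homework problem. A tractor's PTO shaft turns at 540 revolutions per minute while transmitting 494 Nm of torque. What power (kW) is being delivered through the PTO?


P = 2*pi*n*T / 60000
  = 2*pi * 540 * 494 / 60000
  = 1676102.51 / 60000
  = 27.94 kW


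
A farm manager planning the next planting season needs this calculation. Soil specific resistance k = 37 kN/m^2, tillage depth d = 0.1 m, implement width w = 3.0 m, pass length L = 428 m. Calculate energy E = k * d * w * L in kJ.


E = k * d * w * L
  = 37 * 0.1 * 3.0 * 428
  = 4750.80 kJ


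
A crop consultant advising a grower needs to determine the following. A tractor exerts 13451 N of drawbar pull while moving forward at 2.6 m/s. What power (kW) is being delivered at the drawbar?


P = F * v / 1000
  = 13451 * 2.6 / 1000
  = 34972.60 / 1000
  = 34.97 kW


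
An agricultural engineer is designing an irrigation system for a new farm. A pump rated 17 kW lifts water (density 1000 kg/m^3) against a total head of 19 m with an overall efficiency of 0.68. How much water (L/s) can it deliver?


Q = (P * 1000 * eta) / (rho * g * H)
  = (17 * 1000 * 0.68) / (1000 * 9.81 * 19)
  = 11560 / 186390
  = 0.06202 m^3/s = 62.02 L/s


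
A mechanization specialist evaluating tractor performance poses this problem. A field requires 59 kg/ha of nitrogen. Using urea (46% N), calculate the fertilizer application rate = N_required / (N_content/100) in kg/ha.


Rate = N_required / (N_content / 100)
     = 59 / (46 / 100)
     = 59 / 0.46
     = 128.26 kg/ha


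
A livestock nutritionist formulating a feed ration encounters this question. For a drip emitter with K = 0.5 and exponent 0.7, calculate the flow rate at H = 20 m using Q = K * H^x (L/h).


Q = K * H^x
  = 0.5 * 20^0.7
  = 0.5 * 8.1418
  = 4.07 L/h
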